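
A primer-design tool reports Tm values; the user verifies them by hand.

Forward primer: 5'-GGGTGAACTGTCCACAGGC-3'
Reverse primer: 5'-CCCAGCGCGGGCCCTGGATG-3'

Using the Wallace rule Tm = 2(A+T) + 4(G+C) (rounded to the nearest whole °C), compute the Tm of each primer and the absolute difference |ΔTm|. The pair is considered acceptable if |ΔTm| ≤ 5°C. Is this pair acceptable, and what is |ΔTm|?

|ΔTm| = 10°C; the pair is not acceptable.

Forward: A=4 T=3 G=7 C=5 → Tm = 2·7 + 4·12 = 62°C.
Reverse: A=2 T=2 G=8 C=8 → Tm = 2·4 + 4·16 = 72°C.
|ΔTm| = |62 − 72| = 10°C, > 5°C.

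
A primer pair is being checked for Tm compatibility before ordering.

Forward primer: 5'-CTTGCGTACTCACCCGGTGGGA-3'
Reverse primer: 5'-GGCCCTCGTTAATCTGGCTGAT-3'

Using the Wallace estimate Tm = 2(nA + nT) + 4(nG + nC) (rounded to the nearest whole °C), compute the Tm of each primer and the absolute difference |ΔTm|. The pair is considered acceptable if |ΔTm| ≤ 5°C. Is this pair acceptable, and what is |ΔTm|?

Forward: A=3 T=5 G=7 C=7 → Tm = 2·8 + 4·14 = 72°C.
Reverse: A=3 T=7 G=6 C=6 → Tm = 2·10 + 4·12 = 68°C.
|ΔTm| = |72 − 68| = 4°C, ≤ 5°C.

|ΔTm| = 4°C; the pair is acceptable.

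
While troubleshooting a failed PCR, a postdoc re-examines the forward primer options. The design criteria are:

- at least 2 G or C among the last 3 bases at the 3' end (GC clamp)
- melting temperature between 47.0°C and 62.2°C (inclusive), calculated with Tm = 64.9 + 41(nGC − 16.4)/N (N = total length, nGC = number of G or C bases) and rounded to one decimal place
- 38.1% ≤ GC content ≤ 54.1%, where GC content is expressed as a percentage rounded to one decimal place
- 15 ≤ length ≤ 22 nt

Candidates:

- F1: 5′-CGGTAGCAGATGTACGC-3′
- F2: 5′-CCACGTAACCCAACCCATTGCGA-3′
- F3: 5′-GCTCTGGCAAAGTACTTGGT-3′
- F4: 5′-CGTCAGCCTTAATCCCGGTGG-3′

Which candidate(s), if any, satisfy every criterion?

F1 (17 nt, A=4 T=3 G=6 C=4): 3' end CGC has 3 G/C ✓; Tm = 64.9 + 41·(10 − 16.4)/17 = 49.5°C ✓; GC 10/17 = 58.8%, outside 38.1–54.1% ✗; length 17 ✓ — fails.
F2 (23 nt, A=7 T=3 G=3 C=10): 3' end CGA has 2 G/C ✓; Tm = 64.9 + 41·(13 − 16.4)/23 = 58.8°C ✓; GC 13/23 = 56.5%, outside 38.1–54.1% ✗; length 23, outside 15–22 ✗ — fails.
F3 (20 nt, A=4 T=6 G=6 C=4): 3' end GGT has 2 G/C ✓; Tm = 64.9 + 41·(10 − 16.4)/20 = 51.8°C ✓; GC 10/20 = 50.0% ✓; length 20 ✓ — passes.
F4 (21 nt, A=3 T=5 G=6 C=7): 3' end TGG has 2 G/C ✓; Tm = 64.9 + 41·(13 − 16.4)/21 = 58.3°C ✓; GC 13/21 = 61.9%, outside 38.1–54.1% ✗; length 21 ✓ — fails.

F3 only.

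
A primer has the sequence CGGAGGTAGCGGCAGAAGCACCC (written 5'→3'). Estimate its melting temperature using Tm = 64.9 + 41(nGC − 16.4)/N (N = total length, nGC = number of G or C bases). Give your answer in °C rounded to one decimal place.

Base counts: A=6, T=1, G=9, C=7; G+C = 16, N = 23.
Tm = 64.9 + 41·(16 − 16.4)/23 = 64.9 + -16.40/23 = 64.2°C.

64.2°C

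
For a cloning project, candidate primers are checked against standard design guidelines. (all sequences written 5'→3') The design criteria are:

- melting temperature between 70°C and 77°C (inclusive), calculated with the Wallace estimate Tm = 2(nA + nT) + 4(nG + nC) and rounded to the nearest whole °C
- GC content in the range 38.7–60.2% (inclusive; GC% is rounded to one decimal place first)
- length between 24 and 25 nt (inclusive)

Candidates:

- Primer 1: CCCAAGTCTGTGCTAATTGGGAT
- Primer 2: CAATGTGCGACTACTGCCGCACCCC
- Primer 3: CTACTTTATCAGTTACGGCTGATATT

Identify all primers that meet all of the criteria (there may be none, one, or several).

Primer 1 (23 nt, A=5 T=7 G=6 C=5): Tm = 2·12 + 4·11 = 68°C, outside 70–77°C ✗; GC 11/23 = 47.8% ✓; length 23, outside 24–25 ✗ — fails.
Primer 2 (25 nt, A=5 T=4 G=5 C=11): Tm = 2·9 + 4·16 = 82°C, outside 70–77°C ✗; GC 16/25 = 64.0%, outside 38.7–60.2% ✗; length 25 ✓ — fails.
Primer 3 (26 nt, A=6 T=11 G=4 C=5): Tm = 2·17 + 4·9 = 70°C ✓; GC 9/26 = 34.6%, outside 38.7–60.2% ✗; length 26, outside 24–25 ✗ — fails.

None of the candidates satisfy all criteria.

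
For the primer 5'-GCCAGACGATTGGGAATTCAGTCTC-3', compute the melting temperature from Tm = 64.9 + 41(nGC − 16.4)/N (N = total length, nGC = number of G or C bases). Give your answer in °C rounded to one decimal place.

59.3°C

Base counts: A=6, T=6, G=7, C=6; G+C = 13, N = 25.
Tm = 64.9 + 41·(13 − 16.4)/25 = 64.9 + -139.40/25 = 59.3°C.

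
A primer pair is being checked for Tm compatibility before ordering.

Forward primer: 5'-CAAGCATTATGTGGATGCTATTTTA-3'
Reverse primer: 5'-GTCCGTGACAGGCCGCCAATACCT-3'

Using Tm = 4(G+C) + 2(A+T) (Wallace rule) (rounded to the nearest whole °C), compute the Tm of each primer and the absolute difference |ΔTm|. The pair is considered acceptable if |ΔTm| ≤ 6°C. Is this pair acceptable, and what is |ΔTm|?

|ΔTm| = 12°C; the pair is not acceptable.

Forward: A=7 T=10 G=5 C=3 → Tm = 2·17 + 4·8 = 66°C.
Reverse: A=5 T=4 G=6 C=9 → Tm = 2·9 + 4·15 = 78°C.
|ΔTm| = |66 − 78| = 12°C, > 6°C.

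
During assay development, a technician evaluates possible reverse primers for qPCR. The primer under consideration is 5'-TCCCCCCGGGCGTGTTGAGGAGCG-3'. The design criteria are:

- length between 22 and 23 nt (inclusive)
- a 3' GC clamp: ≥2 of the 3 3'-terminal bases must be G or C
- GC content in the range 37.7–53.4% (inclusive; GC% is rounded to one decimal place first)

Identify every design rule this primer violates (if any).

Base counts: A=2, T=4, G=10, C=8 (length 24).
length: length 24, outside 22–23 ✗
GC clamp: 3' end GCG has 3 G/C ✓
GC content: GC 18/24 = 75.0%, outside 37.7–53.4% ✗

Fails: length, GC content.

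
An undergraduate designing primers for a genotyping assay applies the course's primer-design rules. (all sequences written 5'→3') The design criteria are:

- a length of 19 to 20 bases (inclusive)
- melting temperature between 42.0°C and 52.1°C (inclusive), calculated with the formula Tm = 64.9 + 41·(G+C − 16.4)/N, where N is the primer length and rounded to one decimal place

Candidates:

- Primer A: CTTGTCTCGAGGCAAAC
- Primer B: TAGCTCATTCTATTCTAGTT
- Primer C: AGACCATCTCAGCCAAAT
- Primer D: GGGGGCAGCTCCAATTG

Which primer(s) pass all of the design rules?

Primer A (17 nt, A=4 T=4 G=4 C=5): length 17, outside 19–20 ✗; Tm = 64.9 + 41·(9 − 16.4)/17 = 47.1°C ✓ — fails.
Primer B (20 nt, A=4 T=10 G=2 C=4): length 20 ✓; Tm = 64.9 + 41·(6 − 16.4)/20 = 43.6°C ✓ — passes.
Primer C (18 nt, A=7 T=3 G=2 C=6): length 18, outside 19–20 ✗; Tm = 64.9 + 41·(8 − 16.4)/18 = 45.8°C ✓ — fails.
Primer D (17 nt, A=3 T=3 G=7 C=4): length 17, outside 19–20 ✗; Tm = 64.9 + 41·(11 − 16.4)/17 = 51.9°C ✓ — fails.

Primer B only.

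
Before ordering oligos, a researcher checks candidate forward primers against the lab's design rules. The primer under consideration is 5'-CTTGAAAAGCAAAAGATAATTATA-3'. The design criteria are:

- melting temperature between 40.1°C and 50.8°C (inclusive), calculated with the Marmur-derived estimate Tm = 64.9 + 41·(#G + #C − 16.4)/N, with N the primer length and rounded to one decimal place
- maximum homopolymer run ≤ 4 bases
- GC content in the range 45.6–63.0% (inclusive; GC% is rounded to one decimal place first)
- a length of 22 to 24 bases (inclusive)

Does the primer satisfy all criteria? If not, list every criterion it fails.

Fails: GC content.

Base counts: A=13, T=6, G=3, C=2 (length 24).
Tm: Tm = 64.9 + 41·(5 − 16.4)/24 = 45.4°C ✓
homopolymer run: longest run = 4 ✓
GC content: GC 5/24 = 20.8%, outside 45.6–63.0% ✗
length: length 24 ✓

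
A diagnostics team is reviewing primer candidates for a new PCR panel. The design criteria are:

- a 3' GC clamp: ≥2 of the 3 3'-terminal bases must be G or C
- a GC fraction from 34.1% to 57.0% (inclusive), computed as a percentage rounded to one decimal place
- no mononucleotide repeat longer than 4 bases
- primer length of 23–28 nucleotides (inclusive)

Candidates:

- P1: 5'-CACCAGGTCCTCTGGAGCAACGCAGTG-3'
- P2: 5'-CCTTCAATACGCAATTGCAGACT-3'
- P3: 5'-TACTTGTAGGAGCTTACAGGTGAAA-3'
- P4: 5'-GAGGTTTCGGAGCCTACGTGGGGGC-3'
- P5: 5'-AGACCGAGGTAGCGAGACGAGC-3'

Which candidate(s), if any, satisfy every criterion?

None of the candidates satisfy all criteria.

P1 (27 nt, A=6 T=4 G=8 C=9): 3' end GTG has 2 G/C ✓; GC 17/27 = 63.0%, outside 34.1–57.0% ✗; longest run = 2 ✓; length 27 ✓ — fails.
P2 (23 nt, A=7 T=6 G=3 C=7): 3' end ACT has 1 G/C, need ≥2 ✗; GC 10/23 = 43.5% ✓; longest run = 2 ✓; length 23 ✓ — fails.
P3 (25 nt, A=8 T=7 G=7 C=3): 3' end AAA has 0 G/C, need ≥2 ✗; GC 10/25 = 40.0% ✓; longest run = 3 ✓; length 25 ✓ — fails.
P4 (25 nt, A=3 T=5 G=12 C=5): 3' end GGC has 3 G/C ✓; GC 17/25 = 68.0%, outside 34.1–57.0% ✗; longest run = 5, exceeds 4 ✗; length 25 ✓ — fails.
P5 (22 nt, A=7 T=1 G=9 C=5): 3' end AGC has 2 G/C ✓; GC 14/22 = 63.6%, outside 34.1–57.0% ✗; longest run = 2 ✓; length 22, outside 23–28 ✗ — fails.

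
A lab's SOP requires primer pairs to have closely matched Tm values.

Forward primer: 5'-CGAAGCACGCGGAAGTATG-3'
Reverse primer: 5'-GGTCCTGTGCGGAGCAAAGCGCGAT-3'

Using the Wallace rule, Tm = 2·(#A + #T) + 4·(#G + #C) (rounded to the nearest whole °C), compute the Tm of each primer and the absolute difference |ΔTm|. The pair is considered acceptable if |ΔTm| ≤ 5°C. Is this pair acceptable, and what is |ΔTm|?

Forward: A=6 T=2 G=7 C=4 → Tm = 2·8 + 4·11 = 60°C.
Reverse: A=5 T=4 G=10 C=6 → Tm = 2·9 + 4·16 = 82°C.
|ΔTm| = |60 − 82| = 22°C, > 5°C.

|ΔTm| = 22°C; the pair is not acceptable.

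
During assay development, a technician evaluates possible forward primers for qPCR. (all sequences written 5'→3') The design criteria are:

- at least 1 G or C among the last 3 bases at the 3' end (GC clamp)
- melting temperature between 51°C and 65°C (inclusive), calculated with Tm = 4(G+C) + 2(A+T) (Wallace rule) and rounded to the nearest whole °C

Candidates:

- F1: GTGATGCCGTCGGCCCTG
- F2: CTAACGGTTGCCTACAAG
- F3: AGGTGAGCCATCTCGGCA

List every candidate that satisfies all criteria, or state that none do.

F1 (18 nt, A=1 T=4 G=7 C=6): 3' end CTG has 2 G/C ✓; Tm = 2·5 + 4·13 = 62°C ✓ — passes.
F2 (18 nt, A=5 T=4 G=4 C=5): 3' end AAG has 1 G/C ✓; Tm = 2·9 + 4·9 = 54°C ✓ — passes.
F3 (18 nt, A=4 T=3 G=6 C=5): 3' end GCA has 2 G/C ✓; Tm = 2·7 + 4·11 = 58°C ✓ — passes.

F1, F2 and F3.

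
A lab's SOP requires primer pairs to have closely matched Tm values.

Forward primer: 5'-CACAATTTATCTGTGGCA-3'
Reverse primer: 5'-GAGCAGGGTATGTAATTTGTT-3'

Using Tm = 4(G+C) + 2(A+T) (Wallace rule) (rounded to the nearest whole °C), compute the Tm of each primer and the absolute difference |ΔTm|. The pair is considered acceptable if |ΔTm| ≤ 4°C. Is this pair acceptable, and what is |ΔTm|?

|ΔTm| = 8°C; the pair is not acceptable.

Forward: A=5 T=6 G=3 C=4 → Tm = 2·11 + 4·7 = 50°C.
Reverse: A=5 T=8 G=7 C=1 → Tm = 2·13 + 4·8 = 58°C.
|ΔTm| = |50 − 58| = 8°C, > 4°C.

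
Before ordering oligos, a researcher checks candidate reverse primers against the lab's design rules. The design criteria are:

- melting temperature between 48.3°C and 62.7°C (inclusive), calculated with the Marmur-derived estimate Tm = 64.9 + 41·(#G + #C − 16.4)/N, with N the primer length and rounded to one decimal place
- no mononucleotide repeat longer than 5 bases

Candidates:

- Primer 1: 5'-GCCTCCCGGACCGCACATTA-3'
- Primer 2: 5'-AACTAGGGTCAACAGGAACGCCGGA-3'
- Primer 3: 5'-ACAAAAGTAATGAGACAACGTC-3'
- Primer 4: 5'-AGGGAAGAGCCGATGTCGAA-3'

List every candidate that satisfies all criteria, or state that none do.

Primer 1, Primer 2, Primer 3 and Primer 4.

Primer 1 (20 nt, A=4 T=3 G=4 C=9): Tm = 64.9 + 41·(13 − 16.4)/20 = 57.9°C ✓; longest run = 3 ✓ — passes.
Primer 2 (25 nt, A=9 T=2 G=8 C=6): Tm = 64.9 + 41·(14 − 16.4)/25 = 61.0°C ✓; longest run = 3 ✓ — passes.
Primer 3 (22 nt, A=11 T=3 G=4 C=4): Tm = 64.9 + 41·(8 − 16.4)/22 = 49.2°C ✓; longest run = 4 ✓ — passes.
Primer 4 (20 nt, A=7 T=2 G=8 C=3): Tm = 64.9 + 41·(11 − 16.4)/20 = 53.8°C ✓; longest run = 3 ✓ — passes.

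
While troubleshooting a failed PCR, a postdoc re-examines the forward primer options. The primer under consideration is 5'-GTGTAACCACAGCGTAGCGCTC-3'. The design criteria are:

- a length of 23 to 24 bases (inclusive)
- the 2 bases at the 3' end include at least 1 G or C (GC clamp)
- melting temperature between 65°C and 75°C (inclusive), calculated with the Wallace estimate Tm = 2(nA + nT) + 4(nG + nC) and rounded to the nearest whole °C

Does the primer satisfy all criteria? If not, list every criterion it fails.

Base counts: A=5, T=4, G=6, C=7 (length 22).
length: length 22, outside 23–24 ✗
GC clamp: 3' end TC has 1 G/C ✓
Tm: Tm = 2·9 + 4·13 = 70°C ✓

Fails: length.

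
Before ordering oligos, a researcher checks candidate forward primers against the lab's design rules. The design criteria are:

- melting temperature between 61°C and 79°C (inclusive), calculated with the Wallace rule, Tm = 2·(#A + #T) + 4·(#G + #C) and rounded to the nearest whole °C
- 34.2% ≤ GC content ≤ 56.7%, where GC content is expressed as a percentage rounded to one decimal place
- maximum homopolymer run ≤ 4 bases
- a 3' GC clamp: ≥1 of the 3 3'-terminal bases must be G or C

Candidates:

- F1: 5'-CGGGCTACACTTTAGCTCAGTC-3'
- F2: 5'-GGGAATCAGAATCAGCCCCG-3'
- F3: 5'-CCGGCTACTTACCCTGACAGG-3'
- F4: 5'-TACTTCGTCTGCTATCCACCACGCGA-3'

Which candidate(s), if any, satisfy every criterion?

F1 only.

F1 (22 nt, A=4 T=6 G=5 C=7): Tm = 2·10 + 4·12 = 68°C ✓; GC 12/22 = 54.5% ✓; longest run = 3 ✓; 3' end GTC has 2 G/C ✓ — passes.
F2 (20 nt, A=6 T=2 G=6 C=6): Tm = 2·8 + 4·12 = 64°C ✓; GC 12/20 = 60.0%, outside 34.2–56.7% ✗; longest run = 4 ✓; 3' end CCG has 3 G/C ✓ — fails.
F3 (21 nt, A=4 T=4 G=5 C=8): Tm = 2·8 + 4·13 = 68°C ✓; GC 13/21 = 61.9%, outside 34.2–56.7% ✗; longest run = 3 ✓; 3' end AGG has 2 G/C ✓ — fails.
F4 (26 nt, A=5 T=7 G=4 C=10): Tm = 2·12 + 4·14 = 80°C, outside 61–79°C ✗; GC 14/26 = 53.8% ✓; longest run = 2 ✓; 3' end CGA has 2 G/C ✓ — fails.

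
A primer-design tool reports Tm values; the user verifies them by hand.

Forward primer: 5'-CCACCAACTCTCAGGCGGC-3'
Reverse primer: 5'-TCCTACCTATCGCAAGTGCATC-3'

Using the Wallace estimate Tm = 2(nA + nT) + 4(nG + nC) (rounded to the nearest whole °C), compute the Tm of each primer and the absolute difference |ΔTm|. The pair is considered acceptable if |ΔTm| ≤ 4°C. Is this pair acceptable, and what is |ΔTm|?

|ΔTm| = 2°C; the pair is acceptable.

Forward: A=4 T=2 G=4 C=9 → Tm = 2·6 + 4·13 = 64°C.
Reverse: A=5 T=6 G=3 C=8 → Tm = 2·11 + 4·11 = 66°C.
|ΔTm| = |64 − 66| = 2°C, ≤ 4°C.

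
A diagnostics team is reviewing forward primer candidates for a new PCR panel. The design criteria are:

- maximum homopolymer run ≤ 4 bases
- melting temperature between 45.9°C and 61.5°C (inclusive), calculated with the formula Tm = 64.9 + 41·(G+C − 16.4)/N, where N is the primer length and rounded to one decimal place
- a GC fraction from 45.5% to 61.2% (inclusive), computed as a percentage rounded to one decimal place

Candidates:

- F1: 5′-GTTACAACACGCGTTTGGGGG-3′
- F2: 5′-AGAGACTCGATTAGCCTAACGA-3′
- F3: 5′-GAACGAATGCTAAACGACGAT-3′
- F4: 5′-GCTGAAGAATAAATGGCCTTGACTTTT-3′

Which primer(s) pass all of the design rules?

F2 only.

F1 (21 nt, A=4 T=5 G=8 C=4): longest run = 5, exceeds 4 ✗; Tm = 64.9 + 41·(12 − 16.4)/21 = 56.3°C ✓; GC 12/21 = 57.1% ✓ — fails.
F2 (22 nt, A=8 T=4 G=5 C=5): longest run = 2 ✓; Tm = 64.9 + 41·(10 − 16.4)/22 = 53.0°C ✓; GC 10/22 = 45.5% ✓ — passes.
F3 (21 nt, A=9 T=3 G=5 C=4): longest run = 3 ✓; Tm = 64.9 + 41·(9 − 16.4)/21 = 50.5°C ✓; GC 9/21 = 42.9%, outside 45.5–61.2% ✗ — fails.
F4 (27 nt, A=8 T=9 G=6 C=4): longest run = 4 ✓; Tm = 64.9 + 41·(10 − 16.4)/27 = 55.2°C ✓; GC 10/27 = 37.0%, outside 45.5–61.2% ✗ — fails.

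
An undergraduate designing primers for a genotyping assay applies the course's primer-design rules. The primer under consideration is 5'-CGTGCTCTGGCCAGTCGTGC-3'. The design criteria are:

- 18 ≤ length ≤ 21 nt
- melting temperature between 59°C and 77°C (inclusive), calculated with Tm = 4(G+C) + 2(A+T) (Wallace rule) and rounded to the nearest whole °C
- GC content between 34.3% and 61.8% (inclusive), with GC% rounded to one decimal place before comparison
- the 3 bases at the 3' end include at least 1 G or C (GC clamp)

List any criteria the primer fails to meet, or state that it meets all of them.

Base counts: A=1, T=5, G=7, C=7 (length 20).
length: length 20 ✓
Tm: Tm = 2·6 + 4·14 = 68°C ✓
GC content: GC 14/20 = 70.0%, outside 34.3–61.8% ✗
GC clamp: 3' end TGC has 2 G/C ✓

Fails: GC content.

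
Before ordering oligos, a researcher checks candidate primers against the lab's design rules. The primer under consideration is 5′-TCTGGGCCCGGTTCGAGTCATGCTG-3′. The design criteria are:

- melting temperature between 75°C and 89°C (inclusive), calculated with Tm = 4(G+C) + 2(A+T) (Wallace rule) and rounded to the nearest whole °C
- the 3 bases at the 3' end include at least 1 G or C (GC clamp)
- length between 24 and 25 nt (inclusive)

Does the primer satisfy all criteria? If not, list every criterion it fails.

Meets all criteria.

Base counts: A=2, T=7, G=9, C=7 (length 25).
Tm: Tm = 2·9 + 4·16 = 82°C ✓
GC clamp: 3' end CTG has 2 G/C ✓
length: length 25 ✓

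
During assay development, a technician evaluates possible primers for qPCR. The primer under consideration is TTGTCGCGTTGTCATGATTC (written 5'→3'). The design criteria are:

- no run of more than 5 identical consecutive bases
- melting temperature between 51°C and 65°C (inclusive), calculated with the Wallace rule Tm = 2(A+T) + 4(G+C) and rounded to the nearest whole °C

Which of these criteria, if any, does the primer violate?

Base counts: A=2, T=9, G=5, C=4 (length 20).
homopolymer run: longest run = 2 ✓
Tm: Tm = 2·11 + 4·9 = 58°C ✓

Meets all criteria.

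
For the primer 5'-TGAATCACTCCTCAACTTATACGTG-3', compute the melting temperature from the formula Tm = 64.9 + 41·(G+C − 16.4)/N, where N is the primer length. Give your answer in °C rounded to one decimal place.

54.4°C

Base counts: A=7, T=8, G=3, C=7; G+C = 10, N = 25.
Tm = 64.9 + 41·(10 − 16.4)/25 = 64.9 + -262.40/25 = 54.4°C.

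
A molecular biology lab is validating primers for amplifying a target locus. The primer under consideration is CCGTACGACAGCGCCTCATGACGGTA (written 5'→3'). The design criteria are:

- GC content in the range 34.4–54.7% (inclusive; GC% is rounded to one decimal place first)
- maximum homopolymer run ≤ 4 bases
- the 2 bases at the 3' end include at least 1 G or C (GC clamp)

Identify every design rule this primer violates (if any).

Fails: GC content, GC clamp.

Base counts: A=6, T=4, G=7, C=9 (length 26).
GC content: GC 16/26 = 61.5%, outside 34.4–54.7% ✗
homopolymer run: longest run = 2 ✓
GC clamp: 3' end TA has 0 G/C, need ≥1 ✗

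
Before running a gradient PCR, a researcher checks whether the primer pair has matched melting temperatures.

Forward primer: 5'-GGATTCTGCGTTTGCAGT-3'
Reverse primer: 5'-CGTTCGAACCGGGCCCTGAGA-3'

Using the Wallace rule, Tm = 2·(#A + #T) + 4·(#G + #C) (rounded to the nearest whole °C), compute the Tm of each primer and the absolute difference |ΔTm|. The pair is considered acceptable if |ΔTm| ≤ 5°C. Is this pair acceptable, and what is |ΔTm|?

Forward: A=2 T=7 G=6 C=3 → Tm = 2·9 + 4·9 = 54°C.
Reverse: A=4 T=3 G=7 C=7 → Tm = 2·7 + 4·14 = 70°C.
|ΔTm| = |54 − 70| = 16°C, > 5°C.

|ΔTm| = 16°C; the pair is not acceptable.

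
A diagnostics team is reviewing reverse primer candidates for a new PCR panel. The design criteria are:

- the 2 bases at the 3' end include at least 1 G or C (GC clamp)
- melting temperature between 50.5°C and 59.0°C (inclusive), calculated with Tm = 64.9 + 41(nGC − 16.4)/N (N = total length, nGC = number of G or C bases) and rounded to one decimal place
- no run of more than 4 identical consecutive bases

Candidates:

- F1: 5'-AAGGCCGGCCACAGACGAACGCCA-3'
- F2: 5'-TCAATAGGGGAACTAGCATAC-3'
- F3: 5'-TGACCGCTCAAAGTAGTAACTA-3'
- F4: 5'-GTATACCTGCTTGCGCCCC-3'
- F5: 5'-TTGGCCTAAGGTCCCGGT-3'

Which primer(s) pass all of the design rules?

F2, F4 and F5.

F1 (24 nt, A=8 T=0 G=7 C=9): 3' end CA has 1 G/C ✓; Tm = 64.9 + 41·(16 − 16.4)/24 = 64.2°C, outside 50.5–59.0°C ✗; longest run = 2 ✓ — fails.
F2 (21 nt, A=8 T=4 G=5 C=4): 3' end AC has 1 G/C ✓; Tm = 64.9 + 41·(9 − 16.4)/21 = 50.5°C ✓; longest run = 4 ✓ — passes.
F3 (22 nt, A=8 T=5 G=4 C=5): 3' end TA has 0 G/C, need ≥1 ✗; Tm = 64.9 + 41·(9 − 16.4)/22 = 51.1°C ✓; longest run = 3 ✓ — fails.
F4 (19 nt, A=2 T=5 G=4 C=8): 3' end CC has 2 G/C ✓; Tm = 64.9 + 41·(12 − 16.4)/19 = 55.4°C ✓; longest run = 4 ✓ — passes.
F5 (18 nt, A=2 T=5 G=6 C=5): 3' end GT has 1 G/C ✓; Tm = 64.9 + 41·(11 − 16.4)/18 = 52.6°C ✓; longest run = 3 ✓ — passes.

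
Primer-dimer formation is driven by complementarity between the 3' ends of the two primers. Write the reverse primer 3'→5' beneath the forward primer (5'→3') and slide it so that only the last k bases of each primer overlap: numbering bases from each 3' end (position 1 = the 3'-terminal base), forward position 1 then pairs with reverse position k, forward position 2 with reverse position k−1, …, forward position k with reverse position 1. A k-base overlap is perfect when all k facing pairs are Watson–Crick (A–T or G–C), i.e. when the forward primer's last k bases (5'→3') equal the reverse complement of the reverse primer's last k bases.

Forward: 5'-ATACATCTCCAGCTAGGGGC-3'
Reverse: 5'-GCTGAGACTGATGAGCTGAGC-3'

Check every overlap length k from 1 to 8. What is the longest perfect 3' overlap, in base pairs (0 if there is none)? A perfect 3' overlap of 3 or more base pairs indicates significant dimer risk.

Last 8 bases (5'→3') — forward …CTAGGGGC, reverse …AGCTGAGC.
Reverse complement of the reverse primer's last 8 bases: GCTCAGCT; its first k bases are the reverse complement of the reverse primer's last k bases, so a perfect k-base overlap needs the forward primer's last k bases to equal them.
Comparing (forward last k vs required): k=1: C vs G ✗; k=2: GC vs GC ✓; k=3: GGC vs GCT ✗; k=4: GGGC vs GCTC ✗; k=5: GGGGC vs GCTCA ✗; k=6: AGGGGC vs GCTCAG ✗; k=7: TAGGGGC vs GCTCAGC ✗; k=8: CTAGGGGC vs GCTCAGCT ✗.
Only k = 2 is perfect, so the longest perfect 3' overlap is 2.

Longest perfect overlap: 2 complementary base pairs; below the dimer-risk threshold (threshold 3).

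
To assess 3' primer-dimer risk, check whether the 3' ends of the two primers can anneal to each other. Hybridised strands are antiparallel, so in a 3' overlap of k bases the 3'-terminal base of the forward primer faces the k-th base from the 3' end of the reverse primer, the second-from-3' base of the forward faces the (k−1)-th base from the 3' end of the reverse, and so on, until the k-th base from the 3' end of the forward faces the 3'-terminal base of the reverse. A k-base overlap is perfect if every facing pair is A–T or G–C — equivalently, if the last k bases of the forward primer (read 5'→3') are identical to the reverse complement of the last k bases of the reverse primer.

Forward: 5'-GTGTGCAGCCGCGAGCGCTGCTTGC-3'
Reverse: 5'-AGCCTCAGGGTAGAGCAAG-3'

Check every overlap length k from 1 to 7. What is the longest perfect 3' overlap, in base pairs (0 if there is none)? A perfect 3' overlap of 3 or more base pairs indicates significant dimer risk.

Last 7 bases (5'→3') — forward …TGCTTGC, reverse …GAGCAAG.
Reverse complement of the reverse primer's last 7 bases: CTTGCTC; its first k bases are the reverse complement of the reverse primer's last k bases, so a perfect k-base overlap needs the forward primer's last k bases to equal them.
Comparing (forward last k vs required): k=1: C vs C ✓; k=2: GC vs CT ✗; k=3: TGC vs CTT ✗; k=4: TTGC vs CTTG ✗; k=5: CTTGC vs CTTGC ✓; k=6: GCTTGC vs CTTGCT ✗; k=7: TGCTTGC vs CTTGCTC ✗.
Perfect overlaps at k = 1, 5; the largest is 5.

Longest perfect overlap: 5 complementary base pairs; significant dimer risk (threshold 3).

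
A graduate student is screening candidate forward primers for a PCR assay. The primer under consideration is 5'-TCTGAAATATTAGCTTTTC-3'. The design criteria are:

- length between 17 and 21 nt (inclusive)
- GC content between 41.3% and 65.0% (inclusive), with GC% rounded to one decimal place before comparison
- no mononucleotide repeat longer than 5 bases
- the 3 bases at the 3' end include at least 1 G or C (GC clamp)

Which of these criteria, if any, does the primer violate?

Fails: GC content.

Base counts: A=5, T=9, G=2, C=3 (length 19).
length: length 19 ✓
GC content: GC 5/19 = 26.3%, outside 41.3–65.0% ✗
homopolymer run: longest run = 4 ✓
GC clamp: 3' end TTC has 1 G/C ✓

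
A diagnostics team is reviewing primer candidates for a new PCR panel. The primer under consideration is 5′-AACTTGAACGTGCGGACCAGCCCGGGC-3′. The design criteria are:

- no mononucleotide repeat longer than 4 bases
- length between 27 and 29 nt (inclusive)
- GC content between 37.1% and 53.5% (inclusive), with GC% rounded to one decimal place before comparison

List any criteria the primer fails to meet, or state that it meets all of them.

Fails: GC content.

Base counts: A=6, T=3, G=9, C=9 (length 27).
homopolymer run: longest run = 3 ✓
length: length 27 ✓
GC content: GC 18/27 = 66.7%, outside 37.1–53.5% ✗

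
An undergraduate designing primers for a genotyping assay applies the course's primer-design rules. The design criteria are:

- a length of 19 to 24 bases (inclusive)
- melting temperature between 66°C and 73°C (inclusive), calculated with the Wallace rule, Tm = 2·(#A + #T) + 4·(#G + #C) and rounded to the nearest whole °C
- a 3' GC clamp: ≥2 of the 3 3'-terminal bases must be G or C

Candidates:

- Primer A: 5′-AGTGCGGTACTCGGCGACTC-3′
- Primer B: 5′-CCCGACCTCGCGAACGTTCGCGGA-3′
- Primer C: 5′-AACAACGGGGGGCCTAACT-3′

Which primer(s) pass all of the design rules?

Primer A only.

Primer A (20 nt, A=3 T=4 G=7 C=6): length 20 ✓; Tm = 2·7 + 4·13 = 66°C ✓; 3' end CTC has 2 G/C ✓ — passes.
Primer B (24 nt, A=4 T=3 G=7 C=10): length 24 ✓; Tm = 2·7 + 4·17 = 82°C, outside 66–73°C ✗; 3' end GGA has 2 G/C ✓ — fails.
Primer C (19 nt, A=6 T=2 G=6 C=5): length 19 ✓; Tm = 2·8 + 4·11 = 60°C, outside 66–73°C ✗; 3' end ACT has 1 G/C, need ≥2 ✗ — fails.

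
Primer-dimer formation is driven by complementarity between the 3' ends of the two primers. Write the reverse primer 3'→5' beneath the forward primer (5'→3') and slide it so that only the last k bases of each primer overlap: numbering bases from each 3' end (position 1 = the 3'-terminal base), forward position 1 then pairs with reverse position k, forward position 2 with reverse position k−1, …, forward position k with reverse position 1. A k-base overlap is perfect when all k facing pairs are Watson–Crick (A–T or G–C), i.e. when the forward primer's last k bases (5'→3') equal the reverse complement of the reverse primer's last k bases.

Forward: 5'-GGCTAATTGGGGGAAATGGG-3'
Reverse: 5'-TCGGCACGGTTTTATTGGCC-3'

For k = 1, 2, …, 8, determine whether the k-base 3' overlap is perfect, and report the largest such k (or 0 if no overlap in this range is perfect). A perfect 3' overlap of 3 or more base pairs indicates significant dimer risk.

Last 8 bases (5'→3') — forward …GAAATGGG, reverse …TATTGGCC.
Reverse complement of the reverse primer's last 8 bases: GGCCAATA; its first k bases are the reverse complement of the reverse primer's last k bases, so a perfect k-base overlap needs the forward primer's last k bases to equal them.
Comparing (forward last k vs required): k=1: G vs G ✓; k=2: GG vs GG ✓; k=3: GGG vs GGC ✗; k=4: TGGG vs GGCC ✗; k=5: ATGGG vs GGCCA ✗; k=6: AATGGG vs GGCCAA ✗; k=7: AAATGGG vs GGCCAAT ✗; k=8: GAAATGGG vs GGCCAATA ✗.
Perfect overlaps at k = 1, 2; the largest is 2.

Longest perfect overlap: 2 complementary base pairs; below the dimer-risk threshold (threshold 3).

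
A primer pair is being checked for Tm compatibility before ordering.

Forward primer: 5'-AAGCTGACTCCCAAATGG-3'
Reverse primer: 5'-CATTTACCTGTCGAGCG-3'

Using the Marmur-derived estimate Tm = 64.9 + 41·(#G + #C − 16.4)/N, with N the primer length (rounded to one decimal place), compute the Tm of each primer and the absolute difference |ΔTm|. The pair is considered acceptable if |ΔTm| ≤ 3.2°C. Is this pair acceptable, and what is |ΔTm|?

|ΔTm| = 0.9°C; the pair is acceptable.

Forward: G+C = 9, N = 18 → Tm = 64.9 + 41·(9 − 16.4)/18 = 48.0°C.
Reverse: G+C = 9, N = 17 → Tm = 64.9 + 41·(9 − 16.4)/17 = 47.1°C.
|ΔTm| = |48.0 − 47.1| = 0.9°C, ≤ 3.2°C.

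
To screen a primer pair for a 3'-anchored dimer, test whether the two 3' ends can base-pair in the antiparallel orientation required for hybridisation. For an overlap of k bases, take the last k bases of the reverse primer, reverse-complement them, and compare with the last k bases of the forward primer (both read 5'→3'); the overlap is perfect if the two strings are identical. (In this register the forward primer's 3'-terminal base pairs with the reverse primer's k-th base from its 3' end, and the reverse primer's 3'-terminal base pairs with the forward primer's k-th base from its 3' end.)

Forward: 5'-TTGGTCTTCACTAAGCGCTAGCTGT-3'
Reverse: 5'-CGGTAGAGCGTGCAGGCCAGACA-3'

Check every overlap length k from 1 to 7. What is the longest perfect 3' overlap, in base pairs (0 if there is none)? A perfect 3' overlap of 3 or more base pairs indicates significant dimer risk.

Last 7 bases (5'→3') — forward …TAGCTGT, reverse …CCAGACA.
Reverse complement of the reverse primer's last 7 bases: TGTCTGG; its first k bases are the reverse complement of the reverse primer's last k bases, so a perfect k-base overlap needs the forward primer's last k bases to equal them.
Comparing (forward last k vs required): k=1: T vs T ✓; k=2: GT vs TG ✗; k=3: TGT vs TGT ✓; k=4: CTGT vs TGTC ✗; k=5: GCTGT vs TGTCT ✗; k=6: AGCTGT vs TGTCTG ✗; k=7: TAGCTGT vs TGTCTGG ✗.
Perfect overlaps at k = 1, 3; the largest is 3.

Longest perfect overlap: 3 complementary base pairs; significant dimer risk (threshold 3).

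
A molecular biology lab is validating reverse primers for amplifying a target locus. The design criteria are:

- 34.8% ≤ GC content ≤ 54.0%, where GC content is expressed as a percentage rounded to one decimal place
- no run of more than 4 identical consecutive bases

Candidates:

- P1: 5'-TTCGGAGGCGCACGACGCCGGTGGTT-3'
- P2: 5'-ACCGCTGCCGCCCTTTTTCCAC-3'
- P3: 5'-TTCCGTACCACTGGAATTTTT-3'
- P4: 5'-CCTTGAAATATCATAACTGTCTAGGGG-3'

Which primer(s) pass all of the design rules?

P4 only.

P1 (26 nt, A=3 T=5 G=11 C=7): GC 18/26 = 69.2%, outside 34.8–54.0% ✗; longest run = 2 ✓ — fails.
P2 (22 nt, A=2 T=6 G=3 C=11): GC 14/22 = 63.6%, outside 34.8–54.0% ✗; longest run = 5, exceeds 4 ✗ — fails.
P3 (21 nt, A=4 T=9 G=3 C=5): GC 8/21 = 38.1% ✓; longest run = 5, exceeds 4 ✗ — fails.
P4 (27 nt, A=8 T=8 G=6 C=5): GC 11/27 = 40.7% ✓; longest run = 4 ✓ — passes.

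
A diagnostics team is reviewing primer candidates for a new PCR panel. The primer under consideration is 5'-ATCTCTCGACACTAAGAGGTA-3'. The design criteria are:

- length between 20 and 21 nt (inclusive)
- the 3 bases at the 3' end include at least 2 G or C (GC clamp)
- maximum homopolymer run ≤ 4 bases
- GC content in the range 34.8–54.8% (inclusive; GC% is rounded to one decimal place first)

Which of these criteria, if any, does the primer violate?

Base counts: A=7, T=5, G=4, C=5 (length 21).
length: length 21 ✓
GC clamp: 3' end GTA has 1 G/C, need ≥2 ✗
homopolymer run: longest run = 2 ✓
GC content: GC 9/21 = 42.9% ✓

Fails: GC clamp.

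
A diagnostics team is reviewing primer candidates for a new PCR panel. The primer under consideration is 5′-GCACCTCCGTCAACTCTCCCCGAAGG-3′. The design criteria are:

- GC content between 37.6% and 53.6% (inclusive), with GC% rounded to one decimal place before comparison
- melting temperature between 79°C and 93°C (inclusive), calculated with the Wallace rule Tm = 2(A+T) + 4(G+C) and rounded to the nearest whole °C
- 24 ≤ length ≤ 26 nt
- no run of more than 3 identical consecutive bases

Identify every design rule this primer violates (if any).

Fails: GC content, homopolymer run.

Base counts: A=5, T=4, G=5, C=12 (length 26).
GC content: GC 17/26 = 65.4%, outside 37.6–53.6% ✗
Tm: Tm = 2·9 + 4·17 = 86°C ✓
length: length 26 ✓
homopolymer run: longest run = 4, exceeds 3 ✗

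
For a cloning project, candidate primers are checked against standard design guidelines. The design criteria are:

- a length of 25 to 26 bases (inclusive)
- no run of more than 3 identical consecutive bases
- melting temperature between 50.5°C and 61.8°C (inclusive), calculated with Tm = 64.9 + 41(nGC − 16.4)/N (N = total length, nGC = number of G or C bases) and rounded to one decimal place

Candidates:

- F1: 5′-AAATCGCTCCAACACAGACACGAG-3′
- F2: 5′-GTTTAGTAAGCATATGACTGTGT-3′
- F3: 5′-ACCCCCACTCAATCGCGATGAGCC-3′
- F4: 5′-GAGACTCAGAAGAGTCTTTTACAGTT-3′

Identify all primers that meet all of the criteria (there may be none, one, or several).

F1 (24 nt, A=10 T=2 G=4 C=8): length 24, outside 25–26 ✗; longest run = 3 ✓; Tm = 64.9 + 41·(12 − 16.4)/24 = 57.4°C ✓ — fails.
F2 (23 nt, A=6 T=9 G=6 C=2): length 23, outside 25–26 ✗; longest run = 3 ✓; Tm = 64.9 + 41·(8 − 16.4)/23 = 49.9°C, outside 50.5–61.8°C ✗ — fails.
F3 (24 nt, A=6 T=3 G=4 C=11): length 24, outside 25–26 ✗; longest run = 5, exceeds 3 ✗; Tm = 64.9 + 41·(15 − 16.4)/24 = 62.5°C, outside 50.5–61.8°C ✗ — fails.
F4 (26 nt, A=8 T=8 G=6 C=4): length 26 ✓; longest run = 4, exceeds 3 ✗; Tm = 64.9 + 41·(10 − 16.4)/26 = 54.8°C ✓ — fails.

None of the candidates satisfy all criteria.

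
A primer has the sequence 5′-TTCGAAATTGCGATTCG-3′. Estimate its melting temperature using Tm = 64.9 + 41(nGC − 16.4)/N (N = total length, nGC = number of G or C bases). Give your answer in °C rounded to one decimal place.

Base counts: A=4, T=6, G=4, C=3; G+C = 7, N = 17.
Tm = 64.9 + 41·(7 − 16.4)/17 = 64.9 + -385.40/17 = 42.2°C.

42.2°C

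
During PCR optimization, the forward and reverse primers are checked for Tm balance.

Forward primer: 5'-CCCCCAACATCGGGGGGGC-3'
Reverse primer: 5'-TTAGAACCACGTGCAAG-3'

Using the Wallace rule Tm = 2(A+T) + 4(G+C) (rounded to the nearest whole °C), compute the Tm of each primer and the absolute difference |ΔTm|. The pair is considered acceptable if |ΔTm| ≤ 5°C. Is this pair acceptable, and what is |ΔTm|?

Forward: A=3 T=1 G=7 C=8 → Tm = 2·4 + 4·15 = 68°C.
Reverse: A=6 T=3 G=4 C=4 → Tm = 2·9 + 4·8 = 50°C.
|ΔTm| = |68 − 50| = 18°C, > 5°C.

|ΔTm| = 18°C; the pair is not acceptable.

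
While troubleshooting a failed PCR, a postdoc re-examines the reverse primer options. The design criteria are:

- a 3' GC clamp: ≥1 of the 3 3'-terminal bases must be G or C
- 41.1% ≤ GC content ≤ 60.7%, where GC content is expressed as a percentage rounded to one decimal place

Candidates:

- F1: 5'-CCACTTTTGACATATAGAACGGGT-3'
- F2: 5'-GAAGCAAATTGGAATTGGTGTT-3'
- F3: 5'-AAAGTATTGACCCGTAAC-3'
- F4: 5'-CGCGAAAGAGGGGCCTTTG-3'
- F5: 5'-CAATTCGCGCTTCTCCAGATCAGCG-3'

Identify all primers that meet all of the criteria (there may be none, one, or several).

F1 (24 nt, A=7 T=7 G=5 C=5): 3' end GGT has 2 G/C ✓; GC 10/24 = 41.7% ✓ — passes.
F2 (22 nt, A=7 T=7 G=7 C=1): 3' end GTT has 1 G/C ✓; GC 8/22 = 36.4%, outside 41.1–60.7% ✗ — fails.
F3 (18 nt, A=7 T=4 G=3 C=4): 3' end AAC has 1 G/C ✓; GC 7/18 = 38.9%, outside 41.1–60.7% ✗ — fails.
F4 (19 nt, A=4 T=3 G=8 C=4): 3' end TTG has 1 G/C ✓; GC 12/19 = 63.2%, outside 41.1–60.7% ✗ — fails.
F5 (25 nt, A=5 T=6 G=5 C=9): 3' end GCG has 3 G/C ✓; GC 14/25 = 56.0% ✓ — passes.

F1 and F5.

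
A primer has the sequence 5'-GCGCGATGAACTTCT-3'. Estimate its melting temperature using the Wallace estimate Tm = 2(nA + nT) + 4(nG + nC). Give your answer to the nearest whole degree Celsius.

46°C

Base counts: A=3, T=4, G=4, C=4 (length 15).
Tm = 2·(3+4) + 4·(4+4) = 2·7 + 4·8 = 14 + 32 = 46°C.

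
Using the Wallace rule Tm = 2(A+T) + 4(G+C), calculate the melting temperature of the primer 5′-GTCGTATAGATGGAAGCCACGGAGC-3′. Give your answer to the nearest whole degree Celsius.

78°C

Base counts: A=7, T=4, G=9, C=5 (length 25).
Tm = 2·(7+4) + 4·(9+5) = 2·11 + 4·14 = 22 + 56 = 78°C.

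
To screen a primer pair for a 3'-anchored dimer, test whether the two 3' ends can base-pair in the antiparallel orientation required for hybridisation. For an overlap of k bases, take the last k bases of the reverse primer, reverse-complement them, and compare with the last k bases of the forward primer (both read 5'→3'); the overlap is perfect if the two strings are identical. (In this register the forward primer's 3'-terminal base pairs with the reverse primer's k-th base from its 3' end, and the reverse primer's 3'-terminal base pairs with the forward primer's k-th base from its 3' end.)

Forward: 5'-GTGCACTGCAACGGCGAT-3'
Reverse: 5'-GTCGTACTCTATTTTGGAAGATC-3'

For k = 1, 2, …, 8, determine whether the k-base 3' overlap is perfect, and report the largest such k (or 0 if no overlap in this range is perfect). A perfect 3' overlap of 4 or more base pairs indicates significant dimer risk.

Last 8 bases (5'→3') — forward …ACGGCGAT, reverse …GGAAGATC.
Reverse complement of the reverse primer's last 8 bases: GATCTTCC; its first k bases are the reverse complement of the reverse primer's last k bases, so a perfect k-base overlap needs the forward primer's last k bases to equal them.
Comparing (forward last k vs required): k=1: T vs G ✗; k=2: AT vs GA ✗; k=3: GAT vs GAT ✓; k=4: CGAT vs GATC ✗; k=5: GCGAT vs GATCT ✗; k=6: GGCGAT vs GATCTT ✗; k=7: CGGCGAT vs GATCTTC ✗; k=8: ACGGCGAT vs GATCTTCC ✗.
Only k = 3 is perfect, so the longest perfect 3' overlap is 3.

Longest perfect overlap: 3 complementary base pairs; below the dimer-risk threshold (threshold 4).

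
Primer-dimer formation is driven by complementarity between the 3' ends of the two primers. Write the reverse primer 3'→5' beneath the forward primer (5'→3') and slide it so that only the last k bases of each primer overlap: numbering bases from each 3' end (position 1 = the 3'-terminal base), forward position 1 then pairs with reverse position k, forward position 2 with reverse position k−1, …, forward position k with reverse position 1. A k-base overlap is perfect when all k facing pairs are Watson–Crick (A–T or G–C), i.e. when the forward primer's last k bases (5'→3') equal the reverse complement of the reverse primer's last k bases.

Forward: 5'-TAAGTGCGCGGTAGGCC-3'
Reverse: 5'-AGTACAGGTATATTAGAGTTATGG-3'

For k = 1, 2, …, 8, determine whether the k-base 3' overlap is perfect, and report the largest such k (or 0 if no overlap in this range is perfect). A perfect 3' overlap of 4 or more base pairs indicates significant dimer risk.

Last 8 bases (5'→3') — forward …GGTAGGCC, reverse …AGTTATGG.
Reverse complement of the reverse primer's last 8 bases: CCATAACT; its first k bases are the reverse complement of the reverse primer's last k bases, so a perfect k-base overlap needs the forward primer's last k bases to equal them.
Comparing (forward last k vs required): k=1: C vs C ✓; k=2: CC vs CC ✓; k=3: GCC vs CCA ✗; k=4: GGCC vs CCAT ✗; k=5: AGGCC vs CCATA ✗; k=6: TAGGCC vs CCATAA ✗; k=7: GTAGGCC vs CCATAAC ✗; k=8: GGTAGGCC vs CCATAACT ✗.
Perfect overlaps at k = 1, 2; the largest is 2.

Longest perfect overlap: 2 complementary base pairs; below the dimer-risk threshold (threshold 4).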